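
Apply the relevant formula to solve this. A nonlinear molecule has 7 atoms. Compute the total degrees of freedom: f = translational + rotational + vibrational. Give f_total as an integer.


Step 1: Translational DOF = 3
Step 2: Rotational DOF (nonlinear) = 3
Step 3: Vibrational DOF = 3*7 - 6 = 15
Step 4: Total = 3 + 3 + 15 = 21

21


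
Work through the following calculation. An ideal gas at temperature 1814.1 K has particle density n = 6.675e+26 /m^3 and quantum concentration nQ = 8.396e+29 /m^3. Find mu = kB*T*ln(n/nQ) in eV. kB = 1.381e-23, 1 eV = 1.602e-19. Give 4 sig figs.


Step 1: n/nQ = 6.675e+26/8.396e+29 = 0.000795
Step 2: ln(n/nQ) = -7.137
Step 3: mu = kB*T*ln(n/nQ) = 2.505e-20*-7.137 = -1.788e-19 J
Step 4: Convert to eV: -1.788e-19/1.602e-19 = -1.116 eV

-1.116


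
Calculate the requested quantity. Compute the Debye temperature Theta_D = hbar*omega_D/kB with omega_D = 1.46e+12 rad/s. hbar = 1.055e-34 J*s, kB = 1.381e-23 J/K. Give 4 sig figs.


Step 1: hbar*omega_D = 1.055e-34 * 1.46e+12 = 1.54e-22 J
Step 2: Theta_D = 1.54e-22 / 1.381e-23
Step 3: Theta_D = 11.15 K

11.15


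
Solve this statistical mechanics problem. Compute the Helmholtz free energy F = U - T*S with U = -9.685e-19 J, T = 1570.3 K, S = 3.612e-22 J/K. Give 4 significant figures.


Step 1: T*S = 1570.3 * 3.612e-22 = 5.672e-19 J
Step 2: F = U - T*S = -9.685e-19 - 5.672e-19
Step 3: F = -1.536e-18 J

-1.536e-18


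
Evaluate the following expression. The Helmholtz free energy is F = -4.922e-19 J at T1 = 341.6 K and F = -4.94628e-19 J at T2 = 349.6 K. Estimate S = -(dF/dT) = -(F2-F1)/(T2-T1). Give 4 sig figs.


Step 1: dF = F2 - F1 = -4.94628e-19 - (-4.922e-19) = -2.428e-21 J
Step 2: dT = T2 - T1 = 349.6 - 341.6 = 8 K
Step 3: S = -dF/dT = -(-2.428e-21)/8 = 3.035e-22 J/K

3.035e-22


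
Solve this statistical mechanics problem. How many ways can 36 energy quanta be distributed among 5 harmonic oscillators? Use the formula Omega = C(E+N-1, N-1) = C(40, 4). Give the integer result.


Step 1: Use binomial coefficient C(40, 4)
Step 2: Numerator = 40! / 36!
Step 3: Denominator = 4!
Step 4: Omega = 91390

91390


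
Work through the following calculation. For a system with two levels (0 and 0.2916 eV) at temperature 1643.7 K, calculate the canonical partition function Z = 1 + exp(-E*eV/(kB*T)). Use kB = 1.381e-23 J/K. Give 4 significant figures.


Step 1: Compute beta*E = E*eV/(kB*T) = 0.2916*1.602e-19/(1.381e-23*1643.7) = 2.058
Step 2: exp(-beta*E) = exp(-2.058) = 0.1277
Step 3: Z = 1 + 0.1277 = 1.128

1.128


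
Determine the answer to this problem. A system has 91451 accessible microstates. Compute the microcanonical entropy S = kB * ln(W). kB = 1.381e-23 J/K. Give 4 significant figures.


Step 1: ln(W) = ln(91451) = 11.42
Step 2: S = kB * ln(W) = 1.381e-23 * 11.42
Step 3: S = 1.578e-22 J/K

1.578e-22


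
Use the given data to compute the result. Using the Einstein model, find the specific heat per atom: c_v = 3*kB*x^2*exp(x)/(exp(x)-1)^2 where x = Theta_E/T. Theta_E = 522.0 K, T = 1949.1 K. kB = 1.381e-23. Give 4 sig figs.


Step 1: x = Theta_E/T = 522.0/1949.1 = 0.2678
Step 2: x^2 = 0.07173
Step 3: exp(x) = 1.307
Step 4: c_v = 3*1.381e-23*0.07173*1.307/(1.307-1)^2 = 4.118e-23

4.118e-23


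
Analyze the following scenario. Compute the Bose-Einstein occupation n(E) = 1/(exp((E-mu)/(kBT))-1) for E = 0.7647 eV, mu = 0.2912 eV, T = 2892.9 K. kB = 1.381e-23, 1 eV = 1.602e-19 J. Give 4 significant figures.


Step 1: (E - mu) = 0.4735 eV
Step 2: x = (E-mu)*eV/(kB*T) = 0.4735*1.602e-19/(1.381e-23*2892.9) = 1.899
Step 3: exp(x) = 6.677
Step 4: n = 1/(exp(x)-1) = 0.1761

0.1761


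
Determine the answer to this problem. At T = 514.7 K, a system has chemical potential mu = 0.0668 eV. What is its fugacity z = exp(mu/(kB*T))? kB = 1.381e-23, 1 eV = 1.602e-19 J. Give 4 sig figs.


Step 1: Convert mu to Joules: 0.0668*1.602e-19 = 1.07e-20 J
Step 2: kB*T = 1.381e-23*514.7 = 7.108e-21 J
Step 3: mu/(kB*T) = 1.506
Step 4: z = exp(1.506) = 4.507

4.507


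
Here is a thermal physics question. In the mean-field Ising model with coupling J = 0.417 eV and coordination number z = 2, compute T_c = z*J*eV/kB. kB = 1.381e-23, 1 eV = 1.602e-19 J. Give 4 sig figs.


Step 1: z*J = 2*0.417 = 0.834 eV
Step 2: Convert to Joules: 0.834*1.602e-19 = 1.336e-19 J
Step 3: T_c = 1.336e-19 / 1.381e-23 = 9675 K

9675


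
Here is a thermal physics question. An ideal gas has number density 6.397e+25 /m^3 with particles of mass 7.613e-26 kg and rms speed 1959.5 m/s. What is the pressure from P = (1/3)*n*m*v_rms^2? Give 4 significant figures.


Step 1: v_rms^2 = 1959.5^2 = 3.84e+06
Step 2: n*m = 6.397e+25*7.613e-26 = 4.87
Step 3: P = (1/3)*4.87*3.84e+06 = 6.233e+06 Pa

6.233e+06


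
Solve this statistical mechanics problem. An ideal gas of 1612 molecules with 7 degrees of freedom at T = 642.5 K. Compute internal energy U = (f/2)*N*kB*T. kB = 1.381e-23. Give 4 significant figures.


Step 1: f/2 = 7/2 = 3.5
Step 2: N*kB*T = 1612*1.381e-23*642.5 = 1.43e-17
Step 3: U = 3.5 * 1.43e-17 = 5.006e-17 J

5.006e-17


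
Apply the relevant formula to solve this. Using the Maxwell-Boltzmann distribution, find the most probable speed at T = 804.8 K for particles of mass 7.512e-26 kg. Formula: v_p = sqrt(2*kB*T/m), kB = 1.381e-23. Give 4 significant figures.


Step 1: Numerator = 2*kB*T = 2*1.381e-23*804.8 = 2.223e-20
Step 2: Ratio = 2.223e-20 / 7.512e-26 = 2.959e+05
Step 3: v_p = sqrt(2.959e+05) = 544 m/s

544


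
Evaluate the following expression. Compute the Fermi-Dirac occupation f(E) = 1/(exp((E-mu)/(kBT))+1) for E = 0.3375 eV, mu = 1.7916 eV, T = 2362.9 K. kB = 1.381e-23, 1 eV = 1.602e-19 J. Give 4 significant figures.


Step 1: (E - mu) = 0.3375 - 1.7916 = -1.454 eV
Step 2: Convert: (E-mu)*eV = -2.329e-19 J
Step 3: x = (E-mu)*eV/(kB*T) = -7.139
Step 4: f = 1/(exp(-7.139)+1) = 0.9992

0.9992


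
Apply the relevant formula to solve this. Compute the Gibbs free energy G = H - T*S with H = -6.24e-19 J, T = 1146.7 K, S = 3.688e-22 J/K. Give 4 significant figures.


Step 1: T*S = 1146.7 * 3.688e-22 = 4.229e-19 J
Step 2: G = H - T*S = -6.24e-19 - 4.229e-19
Step 3: G = -1.047e-18 J

-1.047e-18


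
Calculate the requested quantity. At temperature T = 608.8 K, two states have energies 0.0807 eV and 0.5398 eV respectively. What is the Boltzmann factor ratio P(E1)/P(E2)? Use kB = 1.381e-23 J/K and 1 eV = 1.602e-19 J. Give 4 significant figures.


Step 1: Compute energy difference dE = E1 - E2 = 0.0807 - 0.5398 = -0.4591 eV
Step 2: Convert to Joules: dE_J = -0.4591 * 1.602e-19 = -7.355e-20 J
Step 3: Compute exponent = -dE_J / (kB * T) = -(-7.355e-20) / (1.381e-23 * 608.8) = 8.748
Step 4: P(E1)/P(E2) = exp(8.748) = 6297

6297


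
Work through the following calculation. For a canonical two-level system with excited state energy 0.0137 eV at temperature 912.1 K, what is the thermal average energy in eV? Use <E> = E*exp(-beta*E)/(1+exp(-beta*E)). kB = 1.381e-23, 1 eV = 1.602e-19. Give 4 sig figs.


Step 1: beta*E = 0.0137*1.602e-19/(1.381e-23*912.1) = 0.1742
Step 2: exp(-beta*E) = 0.8401
Step 3: <E> = 0.0137*0.8401/(1+0.8401) = 0.006255 eV

0.006255


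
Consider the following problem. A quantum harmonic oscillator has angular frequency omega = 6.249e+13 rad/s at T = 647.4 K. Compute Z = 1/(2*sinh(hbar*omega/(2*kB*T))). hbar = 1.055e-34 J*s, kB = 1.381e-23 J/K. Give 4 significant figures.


Step 1: Compute x = hbar*omega/(kB*T) = 1.055e-34*6.249e+13/(1.381e-23*647.4) = 0.7374
Step 2: x/2 = 0.3687
Step 3: sinh(x/2) = 0.3771
Step 4: Z = 1/(2*0.3771) = 1.326

1.326


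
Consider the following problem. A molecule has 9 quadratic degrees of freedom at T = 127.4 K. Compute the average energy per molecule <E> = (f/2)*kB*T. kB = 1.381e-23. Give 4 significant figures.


Step 1: f/2 = 9/2 = 4.5
Step 2: kB*T = 1.381e-23 * 127.4 = 1.759e-21
Step 3: <E> = 4.5 * 1.759e-21 = 7.917e-21 J

7.917e-21


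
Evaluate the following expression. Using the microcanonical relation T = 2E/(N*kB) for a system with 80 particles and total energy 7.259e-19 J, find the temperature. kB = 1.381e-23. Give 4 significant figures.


Step 1: Numerator = 2*E = 2*7.259e-19 = 1.452e-18 J
Step 2: Denominator = N*kB = 80*1.381e-23 = 1.105e-21
Step 3: T = 1.452e-18 / 1.105e-21 = 1314 K

1314


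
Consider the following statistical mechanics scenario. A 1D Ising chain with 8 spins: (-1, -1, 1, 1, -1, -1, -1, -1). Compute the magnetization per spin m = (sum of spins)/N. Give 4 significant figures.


Step 1: Count up spins (+1): 2, down spins (-1): 6
Step 2: Total magnetization M = 2 - 6 = -4
Step 3: m = M/N = -4/8 = -0.5

-0.5


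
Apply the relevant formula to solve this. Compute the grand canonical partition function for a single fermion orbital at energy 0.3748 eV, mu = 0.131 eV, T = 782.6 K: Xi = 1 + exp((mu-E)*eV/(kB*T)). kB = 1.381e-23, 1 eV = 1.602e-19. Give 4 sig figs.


Step 1: (mu - E) = 0.131 - 0.3748 = -0.2438 eV
Step 2: x = (mu-E)*eV/(kB*T) = -0.2438*1.602e-19/(1.381e-23*782.6) = -3.614
Step 3: exp(x) = 0.02695
Step 4: Xi = 1 + 0.02695 = 1.027

1.027


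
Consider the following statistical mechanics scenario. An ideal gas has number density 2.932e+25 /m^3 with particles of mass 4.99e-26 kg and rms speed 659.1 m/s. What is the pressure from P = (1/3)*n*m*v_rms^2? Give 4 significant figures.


Step 1: v_rms^2 = 659.1^2 = 4.344e+05
Step 2: n*m = 2.932e+25*4.99e-26 = 1.463
Step 3: P = (1/3)*1.463*4.344e+05 = 2.119e+05 Pa

2.119e+05


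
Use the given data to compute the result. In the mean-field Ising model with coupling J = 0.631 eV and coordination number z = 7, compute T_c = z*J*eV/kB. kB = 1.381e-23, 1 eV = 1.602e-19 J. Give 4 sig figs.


Step 1: z*J = 7*0.631 = 4.417 eV
Step 2: Convert to Joules: 4.417*1.602e-19 = 7.076e-19 J
Step 3: T_c = 7.076e-19 / 1.381e-23 = 5.124e+04 K

5.124e+04


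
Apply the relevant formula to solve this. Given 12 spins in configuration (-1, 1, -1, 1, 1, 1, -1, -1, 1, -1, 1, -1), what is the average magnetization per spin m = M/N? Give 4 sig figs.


Step 1: Count up spins (+1): 6, down spins (-1): 6
Step 2: Total magnetization M = 6 - 6 = 0
Step 3: m = M/N = 0/12 = 0

0


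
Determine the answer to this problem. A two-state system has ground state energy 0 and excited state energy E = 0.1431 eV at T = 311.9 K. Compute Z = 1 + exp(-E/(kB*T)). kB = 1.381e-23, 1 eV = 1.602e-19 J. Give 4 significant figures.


Step 1: Compute beta*E = E*eV/(kB*T) = 0.1431*1.602e-19/(1.381e-23*311.9) = 5.322
Step 2: exp(-beta*E) = exp(-5.322) = 0.004882
Step 3: Z = 1 + 0.004882 = 1.005

1.005


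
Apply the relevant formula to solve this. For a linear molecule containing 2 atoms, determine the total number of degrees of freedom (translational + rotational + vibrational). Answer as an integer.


Step 1: Translational DOF = 3
Step 2: Rotational DOF (linear) = 2
Step 3: Vibrational DOF = 3*2 - 5 = 1
Step 4: Total = 3 + 2 + 1 = 6

6


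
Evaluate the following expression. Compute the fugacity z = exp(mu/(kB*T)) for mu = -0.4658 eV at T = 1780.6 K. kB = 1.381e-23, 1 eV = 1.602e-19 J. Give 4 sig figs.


Step 1: Convert mu to Joules: -0.4658*1.602e-19 = -7.462e-20 J
Step 2: kB*T = 1.381e-23*1780.6 = 2.459e-20 J
Step 3: mu/(kB*T) = -3.035
Step 4: z = exp(-3.035) = 0.04809

0.04809


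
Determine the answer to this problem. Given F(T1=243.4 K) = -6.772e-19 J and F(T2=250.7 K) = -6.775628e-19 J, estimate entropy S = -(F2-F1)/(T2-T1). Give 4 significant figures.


Step 1: dF = F2 - F1 = -6.775628e-19 - (-6.772e-19) = -3.628e-22 J
Step 2: dT = T2 - T1 = 250.7 - 243.4 = 7.3 K
Step 3: S = -dF/dT = -(-3.628e-22)/7.3 = 4.97e-23 J/K

4.97e-23


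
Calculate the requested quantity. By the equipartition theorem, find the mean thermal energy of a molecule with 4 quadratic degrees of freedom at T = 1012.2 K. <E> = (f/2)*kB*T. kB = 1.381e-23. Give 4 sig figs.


Step 1: f/2 = 4/2 = 2
Step 2: kB*T = 1.381e-23 * 1012.2 = 1.398e-20
Step 3: <E> = 2 * 1.398e-20 = 2.796e-20 J

2.796e-20


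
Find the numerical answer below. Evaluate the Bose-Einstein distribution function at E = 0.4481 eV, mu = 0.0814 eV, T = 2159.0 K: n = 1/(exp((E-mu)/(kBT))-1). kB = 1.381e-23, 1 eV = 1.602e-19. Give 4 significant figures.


Step 1: (E - mu) = 0.3667 eV
Step 2: x = (E-mu)*eV/(kB*T) = 0.3667*1.602e-19/(1.381e-23*2159.0) = 1.97
Step 3: exp(x) = 7.173
Step 4: n = 1/(exp(x)-1) = 0.162

0.162


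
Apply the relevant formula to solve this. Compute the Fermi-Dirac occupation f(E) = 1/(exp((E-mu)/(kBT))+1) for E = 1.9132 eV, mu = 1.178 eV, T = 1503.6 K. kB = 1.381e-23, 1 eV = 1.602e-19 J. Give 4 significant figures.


Step 1: (E - mu) = 1.9132 - 1.178 = 0.7352 eV
Step 2: Convert: (E-mu)*eV = 1.178e-19 J
Step 3: x = (E-mu)*eV/(kB*T) = 5.672
Step 4: f = 1/(exp(5.672)+1) = 0.003429

0.003429


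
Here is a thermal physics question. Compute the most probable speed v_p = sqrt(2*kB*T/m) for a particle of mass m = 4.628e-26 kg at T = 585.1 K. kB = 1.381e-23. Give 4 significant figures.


Step 1: Numerator = 2*kB*T = 2*1.381e-23*585.1 = 1.616e-20
Step 2: Ratio = 1.616e-20 / 4.628e-26 = 3.492e+05
Step 3: v_p = sqrt(3.492e+05) = 590.9 m/s

590.9


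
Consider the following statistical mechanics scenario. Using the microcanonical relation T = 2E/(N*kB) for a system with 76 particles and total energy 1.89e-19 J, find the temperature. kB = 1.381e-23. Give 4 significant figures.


Step 1: Numerator = 2*E = 2*1.89e-19 = 3.78e-19 J
Step 2: Denominator = N*kB = 76*1.381e-23 = 1.05e-21
Step 3: T = 3.78e-19 / 1.05e-21 = 360.2 K

360.2


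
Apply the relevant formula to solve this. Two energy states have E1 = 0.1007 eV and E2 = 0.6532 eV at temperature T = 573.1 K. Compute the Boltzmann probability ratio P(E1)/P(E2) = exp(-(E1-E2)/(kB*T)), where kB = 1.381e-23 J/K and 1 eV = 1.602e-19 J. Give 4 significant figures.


Step 1: Compute energy difference dE = E1 - E2 = 0.1007 - 0.6532 = -0.5525 eV
Step 2: Convert to Joules: dE_J = -0.5525 * 1.602e-19 = -8.851e-20 J
Step 3: Compute exponent = -dE_J / (kB * T) = -(-8.851e-20) / (1.381e-23 * 573.1) = 11.18
Step 4: P(E1)/P(E2) = exp(11.18) = 7.192e+04

7.192e+04


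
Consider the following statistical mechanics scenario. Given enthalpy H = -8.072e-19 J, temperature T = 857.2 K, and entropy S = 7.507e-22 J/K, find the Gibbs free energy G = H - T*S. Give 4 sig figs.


Step 1: T*S = 857.2 * 7.507e-22 = 6.435e-19 J
Step 2: G = H - T*S = -8.072e-19 - 6.435e-19
Step 3: G = -1.451e-18 J

-1.451e-18


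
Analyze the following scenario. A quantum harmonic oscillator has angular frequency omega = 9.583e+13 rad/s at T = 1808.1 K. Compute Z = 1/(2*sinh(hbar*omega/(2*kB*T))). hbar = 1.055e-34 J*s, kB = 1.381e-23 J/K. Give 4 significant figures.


Step 1: Compute x = hbar*omega/(kB*T) = 1.055e-34*9.583e+13/(1.381e-23*1808.1) = 0.4049
Step 2: x/2 = 0.2024
Step 3: sinh(x/2) = 0.2038
Step 4: Z = 1/(2*0.2038) = 2.453

2.453


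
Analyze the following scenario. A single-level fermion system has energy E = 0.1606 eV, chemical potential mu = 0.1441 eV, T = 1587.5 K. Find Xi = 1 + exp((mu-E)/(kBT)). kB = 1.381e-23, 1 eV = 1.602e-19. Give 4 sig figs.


Step 1: (mu - E) = 0.1441 - 0.1606 = -0.0165 eV
Step 2: x = (mu-E)*eV/(kB*T) = -0.0165*1.602e-19/(1.381e-23*1587.5) = -0.1206
Step 3: exp(x) = 0.8864
Step 4: Xi = 1 + 0.8864 = 1.886

1.886


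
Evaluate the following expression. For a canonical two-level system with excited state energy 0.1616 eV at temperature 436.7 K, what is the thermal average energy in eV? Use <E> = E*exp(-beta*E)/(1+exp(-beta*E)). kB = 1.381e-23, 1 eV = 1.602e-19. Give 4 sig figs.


Step 1: beta*E = 0.1616*1.602e-19/(1.381e-23*436.7) = 4.293
Step 2: exp(-beta*E) = 0.01367
Step 3: <E> = 0.1616*0.01367/(1+0.01367) = 0.002179 eV

0.002179


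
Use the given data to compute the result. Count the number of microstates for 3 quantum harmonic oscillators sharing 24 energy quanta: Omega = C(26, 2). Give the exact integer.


Step 1: Use binomial coefficient C(26, 2)
Step 2: Numerator = 26! / 24!
Step 3: Denominator = 2!
Step 4: Omega = 325

325


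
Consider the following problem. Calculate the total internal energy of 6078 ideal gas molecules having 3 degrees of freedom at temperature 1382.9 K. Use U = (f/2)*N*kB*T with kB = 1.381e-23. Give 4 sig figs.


Step 1: f/2 = 3/2 = 1.5
Step 2: N*kB*T = 6078*1.381e-23*1382.9 = 1.161e-16
Step 3: U = 1.5 * 1.161e-16 = 1.741e-16 J

1.741e-16


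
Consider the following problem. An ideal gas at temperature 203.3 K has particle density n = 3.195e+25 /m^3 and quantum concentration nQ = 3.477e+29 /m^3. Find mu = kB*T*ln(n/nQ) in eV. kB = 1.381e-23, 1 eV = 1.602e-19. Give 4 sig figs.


Step 1: n/nQ = 3.195e+25/3.477e+29 = 9.189e-05
Step 2: ln(n/nQ) = -9.295
Step 3: mu = kB*T*ln(n/nQ) = 2.808e-21*-9.295 = -2.61e-20 J
Step 4: Convert to eV: -2.61e-20/1.602e-19 = -0.1629 eV

-0.1629


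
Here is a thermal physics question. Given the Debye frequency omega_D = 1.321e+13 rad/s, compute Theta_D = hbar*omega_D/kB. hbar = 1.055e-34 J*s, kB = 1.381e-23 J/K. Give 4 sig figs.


Step 1: hbar*omega_D = 1.055e-34 * 1.321e+13 = 1.394e-21 J
Step 2: Theta_D = 1.394e-21 / 1.381e-23
Step 3: Theta_D = 100.9 K

100.9


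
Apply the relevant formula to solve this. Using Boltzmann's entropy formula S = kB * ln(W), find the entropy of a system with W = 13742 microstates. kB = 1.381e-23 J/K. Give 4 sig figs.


Step 1: ln(W) = ln(13742) = 9.528
Step 2: S = kB * ln(W) = 1.381e-23 * 9.528
Step 3: S = 1.316e-22 J/K

1.316e-22


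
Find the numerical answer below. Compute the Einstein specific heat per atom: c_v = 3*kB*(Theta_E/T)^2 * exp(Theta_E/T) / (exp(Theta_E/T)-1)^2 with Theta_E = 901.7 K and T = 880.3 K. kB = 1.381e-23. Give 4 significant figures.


Step 1: x = Theta_E/T = 901.7/880.3 = 1.024
Step 2: x^2 = 1.049
Step 3: exp(x) = 2.785
Step 4: c_v = 3*1.381e-23*1.049*2.785/(2.785-1)^2 = 3.799e-23

3.799e-23


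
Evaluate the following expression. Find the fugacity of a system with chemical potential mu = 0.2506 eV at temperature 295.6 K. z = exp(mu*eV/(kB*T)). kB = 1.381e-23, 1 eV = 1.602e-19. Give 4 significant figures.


Step 1: Convert mu to Joules: 0.2506*1.602e-19 = 4.015e-20 J
Step 2: kB*T = 1.381e-23*295.6 = 4.082e-21 J
Step 3: mu/(kB*T) = 9.834
Step 4: z = exp(9.834) = 1.866e+04

1.866e+04


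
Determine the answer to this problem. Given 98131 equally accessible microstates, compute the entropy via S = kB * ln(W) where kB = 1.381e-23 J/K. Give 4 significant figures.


Step 1: ln(W) = ln(98131) = 11.49
Step 2: S = kB * ln(W) = 1.381e-23 * 11.49
Step 3: S = 1.587e-22 J/K

1.587e-22


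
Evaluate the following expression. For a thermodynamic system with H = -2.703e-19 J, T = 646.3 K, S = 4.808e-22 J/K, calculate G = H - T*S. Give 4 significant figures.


Step 1: T*S = 646.3 * 4.808e-22 = 3.107e-19 J
Step 2: G = H - T*S = -2.703e-19 - 3.107e-19
Step 3: G = -5.81e-19 J

-5.81e-19


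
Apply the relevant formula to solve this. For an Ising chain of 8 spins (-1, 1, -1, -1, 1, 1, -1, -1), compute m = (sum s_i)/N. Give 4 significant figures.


Step 1: Count up spins (+1): 3, down spins (-1): 5
Step 2: Total magnetization M = 3 - 5 = -2
Step 3: m = M/N = -2/8 = -0.25

-0.25


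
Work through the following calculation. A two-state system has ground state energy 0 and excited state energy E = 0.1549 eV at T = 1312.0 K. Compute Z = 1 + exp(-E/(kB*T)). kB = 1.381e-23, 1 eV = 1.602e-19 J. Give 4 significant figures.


Step 1: Compute beta*E = E*eV/(kB*T) = 0.1549*1.602e-19/(1.381e-23*1312.0) = 1.37
Step 2: exp(-beta*E) = exp(-1.37) = 0.2542
Step 3: Z = 1 + 0.2542 = 1.254

1.254


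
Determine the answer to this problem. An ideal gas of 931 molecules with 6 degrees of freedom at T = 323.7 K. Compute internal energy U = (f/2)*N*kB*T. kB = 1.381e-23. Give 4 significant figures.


Step 1: f/2 = 6/2 = 3.0
Step 2: N*kB*T = 931*1.381e-23*323.7 = 4.162e-18
Step 3: U = 3.0 * 4.162e-18 = 1.249e-17 J

1.249e-17


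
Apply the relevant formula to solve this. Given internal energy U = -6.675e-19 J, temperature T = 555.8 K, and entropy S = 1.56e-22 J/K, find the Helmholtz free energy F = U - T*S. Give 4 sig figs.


Step 1: T*S = 555.8 * 1.56e-22 = 8.67e-20 J
Step 2: F = U - T*S = -6.675e-19 - 8.67e-20
Step 3: F = -7.542e-19 J

-7.542e-19


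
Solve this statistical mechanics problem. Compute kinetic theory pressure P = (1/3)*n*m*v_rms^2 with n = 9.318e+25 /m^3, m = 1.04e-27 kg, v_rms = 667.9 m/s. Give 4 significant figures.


Step 1: v_rms^2 = 667.9^2 = 4.461e+05
Step 2: n*m = 9.318e+25*1.04e-27 = 0.09691
Step 3: P = (1/3)*0.09691*4.461e+05 = 1.441e+04 Pa

1.441e+04


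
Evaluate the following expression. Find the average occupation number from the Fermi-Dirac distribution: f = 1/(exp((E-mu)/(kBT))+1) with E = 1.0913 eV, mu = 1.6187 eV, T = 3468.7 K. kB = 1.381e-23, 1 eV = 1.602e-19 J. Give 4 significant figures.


Step 1: (E - mu) = 1.0913 - 1.6187 = -0.5274 eV
Step 2: Convert: (E-mu)*eV = -8.449e-20 J
Step 3: x = (E-mu)*eV/(kB*T) = -1.764
Step 4: f = 1/(exp(-1.764)+1) = 0.8537

0.8537


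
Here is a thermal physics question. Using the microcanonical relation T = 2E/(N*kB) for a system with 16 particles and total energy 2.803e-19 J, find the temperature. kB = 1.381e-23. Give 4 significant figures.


Step 1: Numerator = 2*E = 2*2.803e-19 = 5.606e-19 J
Step 2: Denominator = N*kB = 16*1.381e-23 = 2.21e-22
Step 3: T = 5.606e-19 / 2.21e-22 = 2537 K

2537


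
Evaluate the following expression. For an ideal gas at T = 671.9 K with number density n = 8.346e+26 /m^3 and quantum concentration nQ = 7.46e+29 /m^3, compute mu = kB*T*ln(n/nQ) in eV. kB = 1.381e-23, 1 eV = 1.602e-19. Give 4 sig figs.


Step 1: n/nQ = 8.346e+26/7.46e+29 = 0.001119
Step 2: ln(n/nQ) = -6.796
Step 3: mu = kB*T*ln(n/nQ) = 9.279e-21*-6.796 = -6.306e-20 J
Step 4: Convert to eV: -6.306e-20/1.602e-19 = -0.3936 eV

-0.3936


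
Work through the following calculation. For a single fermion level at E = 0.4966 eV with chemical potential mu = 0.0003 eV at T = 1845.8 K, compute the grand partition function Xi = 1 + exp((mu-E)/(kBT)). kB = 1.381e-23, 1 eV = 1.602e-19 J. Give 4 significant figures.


Step 1: (mu - E) = 0.0003 - 0.4966 = -0.4963 eV
Step 2: x = (mu-E)*eV/(kB*T) = -0.4963*1.602e-19/(1.381e-23*1845.8) = -3.119
Step 3: exp(x) = 0.0442
Step 4: Xi = 1 + 0.0442 = 1.044

1.044


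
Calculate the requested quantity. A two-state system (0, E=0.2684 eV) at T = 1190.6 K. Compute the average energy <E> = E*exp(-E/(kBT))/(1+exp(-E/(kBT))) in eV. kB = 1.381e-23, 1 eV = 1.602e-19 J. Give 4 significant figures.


Step 1: beta*E = 0.2684*1.602e-19/(1.381e-23*1190.6) = 2.615
Step 2: exp(-beta*E) = 0.07316
Step 3: <E> = 0.2684*0.07316/(1+0.07316) = 0.0183 eV

0.0183


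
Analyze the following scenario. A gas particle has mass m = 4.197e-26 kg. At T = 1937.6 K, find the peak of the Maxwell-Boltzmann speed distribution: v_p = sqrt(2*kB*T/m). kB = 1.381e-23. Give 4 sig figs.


Step 1: Numerator = 2*kB*T = 2*1.381e-23*1937.6 = 5.352e-20
Step 2: Ratio = 5.352e-20 / 4.197e-26 = 1.275e+06
Step 3: v_p = sqrt(1.275e+06) = 1129 m/s

1129


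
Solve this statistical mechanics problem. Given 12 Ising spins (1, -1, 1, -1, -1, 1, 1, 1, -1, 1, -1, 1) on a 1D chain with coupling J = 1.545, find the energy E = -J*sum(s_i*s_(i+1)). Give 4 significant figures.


Step 1: Nearest-neighbor products: -1, -1, -1, 1, -1, 1, 1, -1, -1, -1, -1
Step 2: Sum of products = -5
Step 3: E = -1.545 * -5 = 7.725

7.725


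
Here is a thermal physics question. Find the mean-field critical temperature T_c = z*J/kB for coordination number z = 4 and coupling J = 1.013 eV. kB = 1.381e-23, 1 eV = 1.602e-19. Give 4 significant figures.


Step 1: z*J = 4*1.013 = 4.052 eV
Step 2: Convert to Joules: 4.052*1.602e-19 = 6.491e-19 J
Step 3: T_c = 6.491e-19 / 1.381e-23 = 4.7e+04 K

4.7e+04


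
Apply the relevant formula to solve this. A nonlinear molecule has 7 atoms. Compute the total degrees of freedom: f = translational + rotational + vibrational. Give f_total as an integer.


Step 1: Translational DOF = 3
Step 2: Rotational DOF (nonlinear) = 3
Step 3: Vibrational DOF = 3*7 - 6 = 15
Step 4: Total = 3 + 3 + 15 = 21

21


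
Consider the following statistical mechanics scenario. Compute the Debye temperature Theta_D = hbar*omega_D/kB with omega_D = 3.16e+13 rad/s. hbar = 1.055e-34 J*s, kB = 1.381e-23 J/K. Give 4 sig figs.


Step 1: hbar*omega_D = 1.055e-34 * 3.16e+13 = 3.334e-21 J
Step 2: Theta_D = 3.334e-21 / 1.381e-23
Step 3: Theta_D = 241.4 K

241.4


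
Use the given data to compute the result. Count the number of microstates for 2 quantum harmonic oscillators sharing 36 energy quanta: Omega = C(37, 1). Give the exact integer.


Step 1: Use binomial coefficient C(37, 1)
Step 2: Numerator = 37! / 36!
Step 3: Denominator = 1!
Step 4: Omega = 37

37


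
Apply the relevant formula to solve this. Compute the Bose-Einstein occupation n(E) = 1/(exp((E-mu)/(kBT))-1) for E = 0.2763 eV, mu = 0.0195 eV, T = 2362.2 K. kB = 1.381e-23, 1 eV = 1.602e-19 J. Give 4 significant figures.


Step 1: (E - mu) = 0.2568 eV
Step 2: x = (E-mu)*eV/(kB*T) = 0.2568*1.602e-19/(1.381e-23*2362.2) = 1.261
Step 3: exp(x) = 3.529
Step 4: n = 1/(exp(x)-1) = 0.3954

0.3954


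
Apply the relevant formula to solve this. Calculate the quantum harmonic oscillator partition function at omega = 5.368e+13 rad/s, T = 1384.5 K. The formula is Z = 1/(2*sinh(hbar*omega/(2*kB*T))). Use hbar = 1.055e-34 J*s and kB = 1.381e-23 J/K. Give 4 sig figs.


Step 1: Compute x = hbar*omega/(kB*T) = 1.055e-34*5.368e+13/(1.381e-23*1384.5) = 0.2962
Step 2: x/2 = 0.1481
Step 3: sinh(x/2) = 0.1486
Step 4: Z = 1/(2*0.1486) = 3.364

3.364


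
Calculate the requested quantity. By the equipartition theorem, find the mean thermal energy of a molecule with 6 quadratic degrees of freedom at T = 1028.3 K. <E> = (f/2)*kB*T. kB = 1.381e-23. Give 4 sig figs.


Step 1: f/2 = 6/2 = 3
Step 2: kB*T = 1.381e-23 * 1028.3 = 1.42e-20
Step 3: <E> = 3 * 1.42e-20 = 4.26e-20 J

4.26e-20


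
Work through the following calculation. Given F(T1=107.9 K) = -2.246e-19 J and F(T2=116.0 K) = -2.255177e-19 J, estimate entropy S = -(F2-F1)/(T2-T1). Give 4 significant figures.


Step 1: dF = F2 - F1 = -2.255177e-19 - (-2.246e-19) = -9.177e-22 J
Step 2: dT = T2 - T1 = 116.0 - 107.9 = 8.1 K
Step 3: S = -dF/dT = -(-9.177e-22)/8.1 = 1.133e-22 J/K

1.133e-22


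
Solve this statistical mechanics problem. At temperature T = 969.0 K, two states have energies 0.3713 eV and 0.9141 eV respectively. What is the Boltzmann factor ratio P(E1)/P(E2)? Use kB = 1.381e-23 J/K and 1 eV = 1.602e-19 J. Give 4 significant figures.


Step 1: Compute energy difference dE = E1 - E2 = 0.3713 - 0.9141 = -0.5428 eV
Step 2: Convert to Joules: dE_J = -0.5428 * 1.602e-19 = -8.696e-20 J
Step 3: Compute exponent = -dE_J / (kB * T) = -(-8.696e-20) / (1.381e-23 * 969.0) = 6.498
Step 4: P(E1)/P(E2) = exp(6.498) = 663.9

663.9


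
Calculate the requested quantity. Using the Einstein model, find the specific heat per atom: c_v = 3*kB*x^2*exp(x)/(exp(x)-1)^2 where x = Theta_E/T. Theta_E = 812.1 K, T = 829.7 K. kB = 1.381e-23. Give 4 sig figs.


Step 1: x = Theta_E/T = 812.1/829.7 = 0.9788
Step 2: x^2 = 0.958
Step 3: exp(x) = 2.661
Step 4: c_v = 3*1.381e-23*0.958*2.661/(2.661-1)^2 = 3.828e-23

3.828e-23


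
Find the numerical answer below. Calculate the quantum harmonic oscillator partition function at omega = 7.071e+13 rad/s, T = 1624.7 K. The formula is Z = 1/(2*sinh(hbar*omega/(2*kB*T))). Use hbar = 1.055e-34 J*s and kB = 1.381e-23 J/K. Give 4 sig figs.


Step 1: Compute x = hbar*omega/(kB*T) = 1.055e-34*7.071e+13/(1.381e-23*1624.7) = 0.3325
Step 2: x/2 = 0.1662
Step 3: sinh(x/2) = 0.167
Step 4: Z = 1/(2*0.167) = 2.994

2.994


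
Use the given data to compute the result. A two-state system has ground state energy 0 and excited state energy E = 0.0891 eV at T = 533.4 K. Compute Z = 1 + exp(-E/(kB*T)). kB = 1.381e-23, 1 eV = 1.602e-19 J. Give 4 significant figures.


Step 1: Compute beta*E = E*eV/(kB*T) = 0.0891*1.602e-19/(1.381e-23*533.4) = 1.938
Step 2: exp(-beta*E) = exp(-1.938) = 0.144
Step 3: Z = 1 + 0.144 = 1.144

1.144


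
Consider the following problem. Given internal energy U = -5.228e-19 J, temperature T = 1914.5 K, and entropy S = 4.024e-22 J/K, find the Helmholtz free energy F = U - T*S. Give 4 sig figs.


Step 1: T*S = 1914.5 * 4.024e-22 = 7.704e-19 J
Step 2: F = U - T*S = -5.228e-19 - 7.704e-19
Step 3: F = -1.293e-18 J

-1.293e-18


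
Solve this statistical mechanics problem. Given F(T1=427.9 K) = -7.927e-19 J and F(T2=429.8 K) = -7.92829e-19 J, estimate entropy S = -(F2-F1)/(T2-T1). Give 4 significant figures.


Step 1: dF = F2 - F1 = -7.92829e-19 - (-7.927e-19) = -1.29e-22 J
Step 2: dT = T2 - T1 = 429.8 - 427.9 = 1.9 K
Step 3: S = -dF/dT = -(-1.29e-22)/1.9 = 6.789e-23 J/K

6.789e-23


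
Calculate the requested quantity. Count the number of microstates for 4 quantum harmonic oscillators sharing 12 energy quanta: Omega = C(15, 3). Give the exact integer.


Step 1: Use binomial coefficient C(15, 3)
Step 2: Numerator = 15! / 12!
Step 3: Denominator = 3!
Step 4: Omega = 455

455


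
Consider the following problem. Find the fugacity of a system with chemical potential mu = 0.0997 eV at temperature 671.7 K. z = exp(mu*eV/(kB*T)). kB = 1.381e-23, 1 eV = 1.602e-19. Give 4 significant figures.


Step 1: Convert mu to Joules: 0.0997*1.602e-19 = 1.597e-20 J
Step 2: kB*T = 1.381e-23*671.7 = 9.276e-21 J
Step 3: mu/(kB*T) = 1.722
Step 4: z = exp(1.722) = 5.595

5.595


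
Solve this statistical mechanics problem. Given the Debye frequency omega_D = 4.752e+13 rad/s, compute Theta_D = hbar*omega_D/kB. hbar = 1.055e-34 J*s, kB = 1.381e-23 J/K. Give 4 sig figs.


Step 1: hbar*omega_D = 1.055e-34 * 4.752e+13 = 5.013e-21 J
Step 2: Theta_D = 5.013e-21 / 1.381e-23
Step 3: Theta_D = 363 K

363


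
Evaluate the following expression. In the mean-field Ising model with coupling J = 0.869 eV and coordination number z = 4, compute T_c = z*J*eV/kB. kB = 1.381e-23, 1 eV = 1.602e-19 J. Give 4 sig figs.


Step 1: z*J = 4*0.869 = 3.476 eV
Step 2: Convert to Joules: 3.476*1.602e-19 = 5.569e-19 J
Step 3: T_c = 5.569e-19 / 1.381e-23 = 4.032e+04 K

4.032e+04


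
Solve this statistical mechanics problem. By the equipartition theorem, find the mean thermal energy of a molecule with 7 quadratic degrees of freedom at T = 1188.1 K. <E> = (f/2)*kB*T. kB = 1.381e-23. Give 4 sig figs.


Step 1: f/2 = 7/2 = 3.5
Step 2: kB*T = 1.381e-23 * 1188.1 = 1.641e-20
Step 3: <E> = 3.5 * 1.641e-20 = 5.743e-20 J

5.743e-20


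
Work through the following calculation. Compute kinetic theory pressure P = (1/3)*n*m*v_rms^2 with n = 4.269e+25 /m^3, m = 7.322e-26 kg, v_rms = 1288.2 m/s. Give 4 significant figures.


Step 1: v_rms^2 = 1288.2^2 = 1.659e+06
Step 2: n*m = 4.269e+25*7.322e-26 = 3.126
Step 3: P = (1/3)*3.126*1.659e+06 = 1.729e+06 Pa

1.729e+06


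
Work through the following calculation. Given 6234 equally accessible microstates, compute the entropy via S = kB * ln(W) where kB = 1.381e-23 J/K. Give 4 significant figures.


Step 1: ln(W) = ln(6234) = 8.738
Step 2: S = kB * ln(W) = 1.381e-23 * 8.738
Step 3: S = 1.207e-22 J/K

1.207e-22


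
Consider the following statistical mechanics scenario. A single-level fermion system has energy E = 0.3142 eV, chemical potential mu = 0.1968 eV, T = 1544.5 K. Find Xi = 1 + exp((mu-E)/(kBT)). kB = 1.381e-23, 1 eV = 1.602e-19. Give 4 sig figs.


Step 1: (mu - E) = 0.1968 - 0.3142 = -0.1174 eV
Step 2: x = (mu-E)*eV/(kB*T) = -0.1174*1.602e-19/(1.381e-23*1544.5) = -0.8818
Step 3: exp(x) = 0.4141
Step 4: Xi = 1 + 0.4141 = 1.414

1.414


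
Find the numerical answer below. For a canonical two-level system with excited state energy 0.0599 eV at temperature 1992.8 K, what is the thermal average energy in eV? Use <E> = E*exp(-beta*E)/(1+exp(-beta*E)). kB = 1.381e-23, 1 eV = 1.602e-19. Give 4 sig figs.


Step 1: beta*E = 0.0599*1.602e-19/(1.381e-23*1992.8) = 0.3487
Step 2: exp(-beta*E) = 0.7056
Step 3: <E> = 0.0599*0.7056/(1+0.7056) = 0.02478 eV

0.02478


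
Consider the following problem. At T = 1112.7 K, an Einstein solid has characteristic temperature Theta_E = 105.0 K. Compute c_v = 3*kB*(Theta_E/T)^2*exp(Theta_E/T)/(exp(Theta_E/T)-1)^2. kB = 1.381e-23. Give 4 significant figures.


Step 1: x = Theta_E/T = 105.0/1112.7 = 0.09437
Step 2: x^2 = 0.008905
Step 3: exp(x) = 1.099
Step 4: c_v = 3*1.381e-23*0.008905*1.099/(1.099-1)^2 = 4.14e-23

4.14e-23


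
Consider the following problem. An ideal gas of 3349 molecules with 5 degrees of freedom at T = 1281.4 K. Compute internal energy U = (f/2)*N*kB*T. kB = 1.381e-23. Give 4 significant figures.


Step 1: f/2 = 5/2 = 2.5
Step 2: N*kB*T = 3349*1.381e-23*1281.4 = 5.926e-17
Step 3: U = 2.5 * 5.926e-17 = 1.482e-16 J

1.482e-16


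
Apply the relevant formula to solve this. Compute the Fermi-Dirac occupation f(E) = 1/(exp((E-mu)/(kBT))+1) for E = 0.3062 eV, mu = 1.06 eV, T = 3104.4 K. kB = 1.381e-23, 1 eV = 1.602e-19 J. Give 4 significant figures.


Step 1: (E - mu) = 0.3062 - 1.06 = -0.7538 eV
Step 2: Convert: (E-mu)*eV = -1.208e-19 J
Step 3: x = (E-mu)*eV/(kB*T) = -2.817
Step 4: f = 1/(exp(-2.817)+1) = 0.9436

0.9436


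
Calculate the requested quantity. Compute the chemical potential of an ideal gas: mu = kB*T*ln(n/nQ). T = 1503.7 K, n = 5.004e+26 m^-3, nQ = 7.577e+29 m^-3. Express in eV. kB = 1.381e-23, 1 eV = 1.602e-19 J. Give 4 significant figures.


Step 1: n/nQ = 5.004e+26/7.577e+29 = 0.0006604
Step 2: ln(n/nQ) = -7.323
Step 3: mu = kB*T*ln(n/nQ) = 2.077e-20*-7.323 = -1.521e-19 J
Step 4: Convert to eV: -1.521e-19/1.602e-19 = -0.9492 eV

-0.9492


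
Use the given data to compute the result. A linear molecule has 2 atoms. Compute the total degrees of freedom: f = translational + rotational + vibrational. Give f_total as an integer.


Step 1: Translational DOF = 3
Step 2: Rotational DOF (linear) = 2
Step 3: Vibrational DOF = 3*2 - 5 = 1
Step 4: Total = 3 + 2 + 1 = 6

6


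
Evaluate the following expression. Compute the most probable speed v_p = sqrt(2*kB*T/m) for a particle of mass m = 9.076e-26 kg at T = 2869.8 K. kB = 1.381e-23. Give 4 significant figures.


Step 1: Numerator = 2*kB*T = 2*1.381e-23*2869.8 = 7.926e-20
Step 2: Ratio = 7.926e-20 / 9.076e-26 = 8.733e+05
Step 3: v_p = sqrt(8.733e+05) = 934.5 m/s

934.5


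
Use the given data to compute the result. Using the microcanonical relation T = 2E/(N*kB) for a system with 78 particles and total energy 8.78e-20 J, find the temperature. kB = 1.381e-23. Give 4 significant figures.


Step 1: Numerator = 2*E = 2*8.78e-20 = 1.756e-19 J
Step 2: Denominator = N*kB = 78*1.381e-23 = 1.077e-21
Step 3: T = 1.756e-19 / 1.077e-21 = 163 K

163


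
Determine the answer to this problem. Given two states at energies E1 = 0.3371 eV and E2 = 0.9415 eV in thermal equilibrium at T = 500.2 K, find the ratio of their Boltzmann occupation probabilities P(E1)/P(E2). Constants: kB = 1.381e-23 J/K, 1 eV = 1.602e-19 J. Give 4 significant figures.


Step 1: Compute energy difference dE = E1 - E2 = 0.3371 - 0.9415 = -0.6044 eV
Step 2: Convert to Joules: dE_J = -0.6044 * 1.602e-19 = -9.682e-20 J
Step 3: Compute exponent = -dE_J / (kB * T) = -(-9.682e-20) / (1.381e-23 * 500.2) = 14.02
Step 4: P(E1)/P(E2) = exp(14.02) = 1.223e+06

1.223e+06


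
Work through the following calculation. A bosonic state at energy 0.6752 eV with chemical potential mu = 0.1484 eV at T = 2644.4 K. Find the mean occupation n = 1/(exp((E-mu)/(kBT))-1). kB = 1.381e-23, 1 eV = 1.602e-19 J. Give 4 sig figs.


Step 1: (E - mu) = 0.5268 eV
Step 2: x = (E-mu)*eV/(kB*T) = 0.5268*1.602e-19/(1.381e-23*2644.4) = 2.311
Step 3: exp(x) = 10.08
Step 4: n = 1/(exp(x)-1) = 0.1101

0.1101


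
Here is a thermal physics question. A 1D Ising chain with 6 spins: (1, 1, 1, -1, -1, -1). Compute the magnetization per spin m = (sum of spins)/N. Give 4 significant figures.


Step 1: Count up spins (+1): 3, down spins (-1): 3
Step 2: Total magnetization M = 3 - 3 = 0
Step 3: m = M/N = 0/6 = 0

0


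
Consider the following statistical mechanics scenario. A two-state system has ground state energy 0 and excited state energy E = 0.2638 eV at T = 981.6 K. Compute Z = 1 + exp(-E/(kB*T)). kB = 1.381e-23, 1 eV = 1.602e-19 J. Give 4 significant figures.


Step 1: Compute beta*E = E*eV/(kB*T) = 0.2638*1.602e-19/(1.381e-23*981.6) = 3.118
Step 2: exp(-beta*E) = exp(-3.118) = 0.04427
Step 3: Z = 1 + 0.04427 = 1.044

1.044


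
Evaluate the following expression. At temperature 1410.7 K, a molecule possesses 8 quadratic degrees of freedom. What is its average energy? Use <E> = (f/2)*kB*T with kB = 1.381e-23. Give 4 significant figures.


Step 1: f/2 = 8/2 = 4
Step 2: kB*T = 1.381e-23 * 1410.7 = 1.948e-20
Step 3: <E> = 4 * 1.948e-20 = 7.793e-20 J

7.793e-20


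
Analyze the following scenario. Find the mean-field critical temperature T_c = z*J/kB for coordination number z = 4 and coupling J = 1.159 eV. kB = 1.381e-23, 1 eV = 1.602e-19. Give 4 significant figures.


Step 1: z*J = 4*1.159 = 4.636 eV
Step 2: Convert to Joules: 4.636*1.602e-19 = 7.427e-19 J
Step 3: T_c = 7.427e-19 / 1.381e-23 = 5.378e+04 K

5.378e+04


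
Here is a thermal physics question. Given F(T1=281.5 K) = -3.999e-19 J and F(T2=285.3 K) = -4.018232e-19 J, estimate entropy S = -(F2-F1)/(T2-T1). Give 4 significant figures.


Step 1: dF = F2 - F1 = -4.018232e-19 - (-3.999e-19) = -1.9232e-21 J
Step 2: dT = T2 - T1 = 285.3 - 281.5 = 3.8 K
Step 3: S = -dF/dT = -(-1.9232e-21)/3.8 = 5.061e-22 J/K

5.061e-22


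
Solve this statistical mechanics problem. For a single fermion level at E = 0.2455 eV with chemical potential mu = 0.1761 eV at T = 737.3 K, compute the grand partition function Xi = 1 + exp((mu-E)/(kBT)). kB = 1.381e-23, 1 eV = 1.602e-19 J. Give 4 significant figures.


Step 1: (mu - E) = 0.1761 - 0.2455 = -0.0694 eV
Step 2: x = (mu-E)*eV/(kB*T) = -0.0694*1.602e-19/(1.381e-23*737.3) = -1.092
Step 3: exp(x) = 0.3356
Step 4: Xi = 1 + 0.3356 = 1.336

1.336


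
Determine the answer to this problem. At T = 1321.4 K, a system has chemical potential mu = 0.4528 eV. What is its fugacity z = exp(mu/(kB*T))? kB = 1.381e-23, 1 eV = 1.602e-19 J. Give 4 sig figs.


Step 1: Convert mu to Joules: 0.4528*1.602e-19 = 7.254e-20 J
Step 2: kB*T = 1.381e-23*1321.4 = 1.825e-20 J
Step 3: mu/(kB*T) = 3.975
Step 4: z = exp(3.975) = 53.25

53.25


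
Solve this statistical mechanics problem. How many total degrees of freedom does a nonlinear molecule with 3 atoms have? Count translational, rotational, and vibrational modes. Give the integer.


Step 1: Translational DOF = 3
Step 2: Rotational DOF (nonlinear) = 3
Step 3: Vibrational DOF = 3*3 - 6 = 3
Step 4: Total = 3 + 3 + 3 = 9

9


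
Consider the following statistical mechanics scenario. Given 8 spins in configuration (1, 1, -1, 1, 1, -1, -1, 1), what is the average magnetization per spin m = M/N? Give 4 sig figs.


Step 1: Count up spins (+1): 5, down spins (-1): 3
Step 2: Total magnetization M = 5 - 3 = 2
Step 3: m = M/N = 2/8 = 0.25

0.25


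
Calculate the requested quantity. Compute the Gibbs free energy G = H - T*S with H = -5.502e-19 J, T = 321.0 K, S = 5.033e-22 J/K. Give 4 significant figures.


Step 1: T*S = 321.0 * 5.033e-22 = 1.616e-19 J
Step 2: G = H - T*S = -5.502e-19 - 1.616e-19
Step 3: G = -7.118e-19 J

-7.118e-19


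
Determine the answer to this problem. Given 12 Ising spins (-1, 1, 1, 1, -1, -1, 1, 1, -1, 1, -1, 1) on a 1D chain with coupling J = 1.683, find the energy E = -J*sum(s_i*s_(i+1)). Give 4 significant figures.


Step 1: Nearest-neighbor products: -1, 1, 1, -1, 1, -1, 1, -1, -1, -1, -1
Step 2: Sum of products = -3
Step 3: E = -1.683 * -3 = 5.049

5.049


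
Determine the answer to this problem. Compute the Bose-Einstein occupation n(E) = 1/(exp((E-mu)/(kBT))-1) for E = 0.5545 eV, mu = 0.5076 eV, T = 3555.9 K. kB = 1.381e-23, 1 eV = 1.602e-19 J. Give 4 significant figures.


Step 1: (E - mu) = 0.0469 eV
Step 2: x = (E-mu)*eV/(kB*T) = 0.0469*1.602e-19/(1.381e-23*3555.9) = 0.153
Step 3: exp(x) = 1.165
Step 4: n = 1/(exp(x)-1) = 6.049

6.049
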